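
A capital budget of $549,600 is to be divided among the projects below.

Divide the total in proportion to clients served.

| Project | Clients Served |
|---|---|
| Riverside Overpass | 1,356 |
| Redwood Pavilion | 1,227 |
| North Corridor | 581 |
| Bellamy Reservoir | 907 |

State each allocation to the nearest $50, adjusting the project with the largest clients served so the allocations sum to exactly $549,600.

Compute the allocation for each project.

Riverside Overpass: $183,050; Redwood Pavilion: $165,650; North Corridor: $78,450; Bellamy Reservoir: $122,450

Total clients served = 1,356 + 1,227 + 581 + 907 = 4,071.
Pro-rata amounts: Riverside Overpass 183,065.00; Redwood Pavilion 165,649.52; North Corridor 78,437.14; Bellamy Reservoir 122,448.34.
Rounded to nearest $50: Riverside Overpass $183,050; Redwood Pavilion $165,650; North Corridor $78,450; Bellamy Reservoir $122,450. Sum = $549,600.
Rounded total matches; no reconciliation needed.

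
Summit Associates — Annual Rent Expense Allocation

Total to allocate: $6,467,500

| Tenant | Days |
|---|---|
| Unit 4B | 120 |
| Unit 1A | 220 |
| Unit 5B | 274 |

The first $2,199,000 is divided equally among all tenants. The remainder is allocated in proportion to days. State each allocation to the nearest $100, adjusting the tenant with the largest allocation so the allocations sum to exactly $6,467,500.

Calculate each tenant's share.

Unit 4B: $1,567,200; Unit 1A: $2,262,400; Unit 5B: $2,637,900

Equal tier: $2,199,000 ÷ 3 = $733,000 apiece.
Remainder $4,268,500 by days (total 614): Unit 4B 834,234.53 → $834,200; Unit 1A 1,529,429.97 → $1,529,400; Unit 5B 1,904,835.50 → $1,904,800.
Rounding difference +$100 on remainder applied to Unit 5B.
Totals: Unit 4B $733,000 + $834,200 = $1,567,200; Unit 1A $733,000 + $1,529,400 = $2,262,400; Unit 5B $733,000 + $1,904,900 = $2,637,900.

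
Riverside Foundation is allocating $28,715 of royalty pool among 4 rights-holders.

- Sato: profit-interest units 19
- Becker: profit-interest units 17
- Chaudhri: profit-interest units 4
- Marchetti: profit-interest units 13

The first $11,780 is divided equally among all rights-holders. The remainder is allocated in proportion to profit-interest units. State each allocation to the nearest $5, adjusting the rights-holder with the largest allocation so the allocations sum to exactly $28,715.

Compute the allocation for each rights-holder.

$11,780 shared equally gives $2,945 per rights-holder.
Remainder $16,935 by profit-interest units (total 53): Sato 6,071.04 → $6,070; Becker 5,431.98 → $5,430; Chaudhri 1,278.11 → $1,280; Marchetti 4,153.87 → $4,155.
Totals: Sato $2,945 + $6,070 = $9,015; Becker $2,945 + $5,430 = $8,375; Chaudhri $2,945 + $1,280 = $4,225; Marchetti $2,945 + $4,155 = $7,100.

Sato: $9,015; Becker: $8,375; Chaudhri: $4,225; Marchetti: $7,100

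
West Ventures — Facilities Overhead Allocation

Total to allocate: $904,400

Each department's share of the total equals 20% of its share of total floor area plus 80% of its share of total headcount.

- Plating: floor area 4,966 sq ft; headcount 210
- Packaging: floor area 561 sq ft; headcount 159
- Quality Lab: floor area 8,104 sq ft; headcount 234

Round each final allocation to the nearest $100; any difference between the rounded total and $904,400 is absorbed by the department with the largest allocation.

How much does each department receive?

Plating: $317,900 | Packaging: $198,200 | Quality Lab: $388,300

Totals — floor area 13,631, headcount 603.
Combined weights (20% floor area + 80% headcount): Plating 0.3515; Packaging 0.2192; Quality Lab 0.4294.
Pro-rata amounts: Plating 317,869.73; Packaging 198,223.24; Quality Lab 388,307.03.
At nearest $100: Plating $317,900; Packaging $198,200; Quality Lab $388,300. Sum = $904,400.
Sum already equals the total — no adjustment.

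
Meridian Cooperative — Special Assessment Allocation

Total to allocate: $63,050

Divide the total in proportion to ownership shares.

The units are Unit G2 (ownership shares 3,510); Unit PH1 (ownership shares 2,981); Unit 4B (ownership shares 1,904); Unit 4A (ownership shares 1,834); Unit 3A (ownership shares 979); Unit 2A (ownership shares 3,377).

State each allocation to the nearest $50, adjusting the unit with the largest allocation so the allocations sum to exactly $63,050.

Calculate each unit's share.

Combined ownership shares = 14,585.
Proportional shares: Unit G2 3,510/14,585 × $63,050 = 15,173.50; Unit PH1 2,981/14,585 × $63,050 = 12,886.67; Unit 4B 1,904/14,585 × $63,050 = 8,230.87; Unit 4A 1,834/14,585 × $63,050 = 7,928.26; Unit 3A 979/14,585 × $63,050 = 4,232.15; Unit 2A 3,377/14,585 × $63,050 = 14,598.55.
After rounding ($50): Unit G2 $15,150; Unit PH1 $12,900; Unit 4B $8,250; Unit 4A $7,950; Unit 3A $4,250; Unit 2A $14,600. Sum = $63,100.
Difference $63,050 − $63,100 = −$50 applied to largest allocation (Unit G2): Unit G2 becomes $15,100.

Unit G2: $15,100; Unit PH1: $12,900; Unit 4B: $8,250; Unit 4A: $7,950; Unit 3A: $4,250; Unit 2A: $14,600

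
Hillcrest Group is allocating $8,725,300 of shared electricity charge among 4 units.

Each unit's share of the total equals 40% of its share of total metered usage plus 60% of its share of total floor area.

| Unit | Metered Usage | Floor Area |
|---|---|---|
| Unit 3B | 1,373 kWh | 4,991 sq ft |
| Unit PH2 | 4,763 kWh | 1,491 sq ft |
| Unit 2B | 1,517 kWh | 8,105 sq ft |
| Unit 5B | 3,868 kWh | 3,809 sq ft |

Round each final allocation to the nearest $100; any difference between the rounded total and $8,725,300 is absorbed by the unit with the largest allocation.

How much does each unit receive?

Unit 3B: $1,836,300 | Unit PH2: $1,867,200 | Unit 2B: $2,766,100 | Unit 5B: $2,255,700

Metered usage total 11,521; floor area total 18,396.
Composite weights (40% metered usage + 60% floor area): Unit 3B 0.2105; Unit PH2 0.2140; Unit 2B 0.3170; Unit 5B 0.2585.
Proportional shares: Unit 3B 1,836,281.80; Unit PH2 1,867,194.36; Unit 2B 2,766,094.48; Unit 5B 2,255,729.36.
After rounding ($100): Unit 3B $1,836,300; Unit PH2 $1,867,200; Unit 2B $2,766,100; Unit 5B $2,255,700. Sum = $8,725,300.
Rounded total matches; no reconciliation needed.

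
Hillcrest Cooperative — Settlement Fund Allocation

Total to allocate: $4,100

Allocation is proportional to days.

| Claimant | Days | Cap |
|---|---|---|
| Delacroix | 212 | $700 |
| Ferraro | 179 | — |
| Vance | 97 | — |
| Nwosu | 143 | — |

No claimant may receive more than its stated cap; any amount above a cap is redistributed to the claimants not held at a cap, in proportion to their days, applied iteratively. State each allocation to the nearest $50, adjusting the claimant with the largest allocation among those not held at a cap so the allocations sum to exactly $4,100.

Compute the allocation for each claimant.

Combined days = 631.
Proportional shares (ignoring caps): Delacroix 1,377.50; Ferraro 1,163.07; Vance 630.27; Nwosu 929.16.
Held at cap: Delacroix ($700); balance $3,400 reallocated over remaining days 419.
Shares after redistribution: Ferraro 1,452.51 → $1,450; Vance 787.11 → $800; Nwosu 1,160.38 → $1,150.

Delacroix: $700; Ferraro: $1,450; Vance: $800; Nwosu: $1,150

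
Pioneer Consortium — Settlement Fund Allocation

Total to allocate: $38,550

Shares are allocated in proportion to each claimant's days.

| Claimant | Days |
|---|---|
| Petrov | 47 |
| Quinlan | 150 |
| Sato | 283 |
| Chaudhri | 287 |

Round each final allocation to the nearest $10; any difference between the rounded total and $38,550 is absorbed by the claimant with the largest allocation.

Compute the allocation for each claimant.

Petrov: $2,360 · Quinlan: $7,540 · Sato: $14,220 · Chaudhri: $14,430

Days total: 767.
Raw shares: Petrov 47/767 × $38,550 = 2,362.26; Quinlan 150/767 × $38,550 = 7,539.11; Sato 283/767 × $38,550 = 14,223.79; Chaudhri 287/767 × $38,550 = 14,424.84.
After rounding ($10): Petrov $2,360; Quinlan $7,540; Sato $14,220; Chaudhri $14,420. Sum = $38,540.
Difference $38,550 − $38,540 = +$10 applied to largest allocation (Chaudhri): Chaudhri becomes $14,430.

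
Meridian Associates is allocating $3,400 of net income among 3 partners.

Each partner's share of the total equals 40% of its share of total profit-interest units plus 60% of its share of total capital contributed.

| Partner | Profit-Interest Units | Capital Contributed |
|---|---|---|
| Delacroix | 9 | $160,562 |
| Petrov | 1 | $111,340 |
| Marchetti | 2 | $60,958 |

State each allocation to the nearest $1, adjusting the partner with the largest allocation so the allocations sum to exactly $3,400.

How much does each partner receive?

Totals — profit-interest units 12, capital contributed 332,860.
Blended shares (40% profit-interest units + 60% capital contributed): Delacroix 0.5894; Petrov 0.2340; Marchetti 0.1765.
Unrounded shares: Delacroix 2,004.04; Petrov 795.70; Marchetti 600.26.
Rounded to nearest $1: Delacroix $2,004; Petrov $796; Marchetti $600. Sum = $3,400.
Rounded total matches; no reconciliation needed.

Delacroix: $2,004 | Petrov: $796 | Marchetti: $600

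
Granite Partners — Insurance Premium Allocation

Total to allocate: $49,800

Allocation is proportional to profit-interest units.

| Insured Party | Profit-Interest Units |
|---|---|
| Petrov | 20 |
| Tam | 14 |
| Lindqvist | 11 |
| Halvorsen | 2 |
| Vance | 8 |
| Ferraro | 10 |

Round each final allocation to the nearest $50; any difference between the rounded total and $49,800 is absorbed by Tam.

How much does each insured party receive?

Total profit-interest units = 65.
Unrounded shares: Petrov 20/65 × $49,800 = 15,323.08; Tam 14/65 × $49,800 = 10,726.15; Lindqvist 11/65 × $49,800 = 8,427.69; Halvorsen 2/65 × $49,800 = 1,532.31; Vance 8/65 × $49,800 = 6,129.23; Ferraro 10/65 × $49,800 = 7,661.54.
Rounded to nearest $50: Petrov $15,300; Tam $10,750; Lindqvist $8,450; Halvorsen $1,550; Vance $6,150; Ferraro $7,650. Sum = $49,850.
Difference $49,800 − $49,850 = −$50 applied to Tam: Tam becomes $10,700.

Petrov: $15,300 | Tam: $10,700 | Lindqvist: $8,450 | Halvorsen: $1,550 | Vance: $6,150 | Ferraro: $7,650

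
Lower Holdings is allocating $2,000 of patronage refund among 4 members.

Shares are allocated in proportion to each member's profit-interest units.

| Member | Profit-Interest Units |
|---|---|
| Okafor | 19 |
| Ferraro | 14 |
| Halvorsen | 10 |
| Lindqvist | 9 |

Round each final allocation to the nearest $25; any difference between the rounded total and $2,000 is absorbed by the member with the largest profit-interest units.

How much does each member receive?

Sum of profit-interest units: 19 + 14 + 10 + 9 = 52.
Proportional shares: Okafor 730.77; Ferraro 538.46; Halvorsen 384.62; Lindqvist 346.15.
At nearest $25: Okafor $725; Ferraro $550; Halvorsen $375; Lindqvist $350. Sum = $2,000.
No rounding difference to absorb.

Okafor: $725 · Ferraro: $550 · Halvorsen: $375 · Lindqvist: $350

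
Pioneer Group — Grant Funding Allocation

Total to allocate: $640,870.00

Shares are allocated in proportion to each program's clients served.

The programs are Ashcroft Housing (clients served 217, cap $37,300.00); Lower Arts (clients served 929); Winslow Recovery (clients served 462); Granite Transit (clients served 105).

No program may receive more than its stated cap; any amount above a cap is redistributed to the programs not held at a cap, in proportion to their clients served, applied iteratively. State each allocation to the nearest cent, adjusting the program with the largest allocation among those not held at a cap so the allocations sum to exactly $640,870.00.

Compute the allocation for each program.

Clients served total: 1,713.
Proportional shares (ignoring caps): Ashcroft Housing 81,184.3491; Lower Arts 347,558.8033; Winslow Recovery 172,844.0981; Granite Transit 39,282.7496.
Held at cap: Ashcroft Housing ($37,300.00); balance $603,570.00 reallocated over remaining clients served 1,496.
Remaining shares: Lower Arts 374,810.5147 → $374,810.51; Winslow Recovery 186,396.6176 → $186,396.62; Granite Transit 42,362.8676 → $42,362.87.

Ashcroft Housing: $37,300.00 · Lower Arts: $374,810.51 · Winslow Recovery: $186,396.62 · Granite Transit: $42,362.87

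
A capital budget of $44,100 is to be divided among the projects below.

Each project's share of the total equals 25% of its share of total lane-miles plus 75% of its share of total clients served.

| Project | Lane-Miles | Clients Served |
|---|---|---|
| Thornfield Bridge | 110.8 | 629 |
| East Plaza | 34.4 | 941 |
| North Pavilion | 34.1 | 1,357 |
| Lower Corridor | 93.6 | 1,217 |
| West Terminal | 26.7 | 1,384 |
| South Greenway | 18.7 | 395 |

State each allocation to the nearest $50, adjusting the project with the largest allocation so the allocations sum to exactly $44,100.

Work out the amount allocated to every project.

Thornfield Bridge: $7,350 · East Plaza: $6,450 · North Pavilion: $8,750 · Lower Corridor: $10,050 · West Terminal: $8,650 · South Greenway: $2,850

Totals — lane-miles 318.3, clients served 5,923.
Blended shares (25% lane-miles + 75% clients served): Thornfield Bridge 0.1667; East Plaza 0.1462; North Pavilion 0.1986; Lower Corridor 0.2276; West Terminal 0.1962; South Greenway 0.0647.
Pro-rata amounts: Thornfield Bridge 7,350.23; East Plaza 6,446.22; North Pavilion 8,758.84; Lower Corridor 10,037.96; West Terminal 8,653.29; South Greenway 2,853.46.
Rounded to nearest $50: Thornfield Bridge $7,350; East Plaza $6,450; North Pavilion $8,750; Lower Corridor $10,050; West Terminal $8,650; South Greenway $2,850. Sum = $44,100.
Rounded total matches; no reconciliation needed.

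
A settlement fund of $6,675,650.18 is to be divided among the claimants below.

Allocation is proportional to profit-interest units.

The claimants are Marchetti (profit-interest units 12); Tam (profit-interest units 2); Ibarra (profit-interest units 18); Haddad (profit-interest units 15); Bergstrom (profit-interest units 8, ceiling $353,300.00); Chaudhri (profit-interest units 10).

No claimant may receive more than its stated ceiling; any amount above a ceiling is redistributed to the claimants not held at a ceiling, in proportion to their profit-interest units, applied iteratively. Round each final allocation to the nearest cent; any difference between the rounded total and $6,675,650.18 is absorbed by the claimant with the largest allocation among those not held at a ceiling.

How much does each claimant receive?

Marchetti: $1,331,021.09 | Tam: $221,836.85 | Ibarra: $1,996,531.64 | Haddad: $1,663,776.36 | Bergstrom: $353,300.00 | Chaudhri: $1,109,184.24

Profit-interest units total: 65.
Proportional shares (ignoring caps): Marchetti 1,232,427.7255; Tam 205,404.6209; Ibarra 1,848,641.5883; Haddad 1,540,534.6569; Bergstrom 821,618.4837; Chaudhri 1,027,023.1046.
Capped: Bergstrom ($353,300.00); balance $6,322,350.18 reallocated over remaining profit-interest units 57.
Redistributed shares: Marchetti 1,331,021.0905 → $1,331,021.09; Tam 221,836.8484 → $221,836.85; Ibarra 1,996,531.6358 → $1,996,531.64; Haddad 1,663,776.3632 → $1,663,776.36; Chaudhri 1,109,184.2421 → $1,109,184.24.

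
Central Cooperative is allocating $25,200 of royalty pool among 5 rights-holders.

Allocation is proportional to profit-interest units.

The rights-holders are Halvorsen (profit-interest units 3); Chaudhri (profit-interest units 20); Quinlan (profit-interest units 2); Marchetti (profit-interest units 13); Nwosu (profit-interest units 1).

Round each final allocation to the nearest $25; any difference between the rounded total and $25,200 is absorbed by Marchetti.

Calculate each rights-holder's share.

Sum of profit-interest units: 39.
Raw shares: Halvorsen 3/39 × $25,200 = 1,938.46; Chaudhri 20/39 × $25,200 = 12,923.08; Quinlan 2/39 × $25,200 = 1,292.31; Marchetti 13/39 × $25,200 = 8,400.00; Nwosu 1/39 × $25,200 = 646.15.
After rounding ($25): Halvorsen $1,950; Chaudhri $12,925; Quinlan $1,300; Marchetti $8,400; Nwosu $650. Sum = $25,225.
Difference $25,200 − $25,225 = −$25 applied to Marchetti: Marchetti becomes $8,375.

Halvorsen: $1,950 | Chaudhri: $12,925 | Quinlan: $1,300 | Marchetti: $8,375 | Nwosu: $650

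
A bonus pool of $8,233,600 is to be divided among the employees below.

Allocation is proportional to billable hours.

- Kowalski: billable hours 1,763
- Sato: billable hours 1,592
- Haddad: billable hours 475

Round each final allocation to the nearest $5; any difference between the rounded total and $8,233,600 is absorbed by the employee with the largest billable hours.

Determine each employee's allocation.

Kowalski: $3,790,035 · Sato: $3,422,425 · Haddad: $1,021,140

Combined billable hours = 1,763 + 1,592 + 475 = 3,830.
Proportional shares: Kowalski 3,790,035.72; Sato 3,422,425.90; Haddad 1,021,138.38.
At nearest $5: Kowalski $3,790,035; Sato $3,422,425; Haddad $1,021,140. Sum = $8,233,600.
Rounded total matches; no reconciliation needed.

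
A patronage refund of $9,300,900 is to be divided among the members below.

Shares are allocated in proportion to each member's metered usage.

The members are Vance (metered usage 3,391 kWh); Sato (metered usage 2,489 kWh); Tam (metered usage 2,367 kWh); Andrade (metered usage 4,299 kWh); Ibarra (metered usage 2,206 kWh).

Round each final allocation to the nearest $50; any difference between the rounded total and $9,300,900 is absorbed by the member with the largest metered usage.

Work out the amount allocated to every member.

Vance: $2,137,950; Sato: $1,569,250; Tam: $1,492,350; Andrade: $2,710,500; Ibarra: $1,390,850

Combined metered usage = 14,752.
Proportional shares: Vance 3,391/14,752 × $9,300,900 = 2,137,971.25; Sato 2,489/14,752 × $9,300,900 = 1,569,274.68; Tam 2,367/14,752 × $9,300,900 = 1,492,355.63; Andrade 4,299/14,752 × $9,300,900 = 2,710,450.73; Ibarra 2,206/14,752 × $9,300,900 = 1,390,847.71.
At nearest $50: Vance $2,137,950; Sato $1,569,250; Tam $1,492,350; Andrade $2,710,450; Ibarra $1,390,850. Sum = $9,300,850.
Difference $9,300,900 − $9,300,850 = +$50 applied to largest metered usage (Andrade): Andrade becomes $2,710,500.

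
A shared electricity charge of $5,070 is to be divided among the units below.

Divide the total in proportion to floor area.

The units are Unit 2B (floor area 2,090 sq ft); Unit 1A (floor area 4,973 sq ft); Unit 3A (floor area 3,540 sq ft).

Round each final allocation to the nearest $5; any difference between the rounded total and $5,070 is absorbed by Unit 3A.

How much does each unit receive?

Unit 2B: $1,000 | Unit 1A: $2,380 | Unit 3A: $1,690

Total floor area = 10,603.
Proportional shares: Unit 2B 2,090/10,603 × $5,070 = 999.37; Unit 1A 4,973/10,603 × $5,070 = 2,377.92; Unit 3A 3,540/10,603 × $5,070 = 1,692.71.
At nearest $5: Unit 2B $1,000; Unit 1A $2,380; Unit 3A $1,695. Sum = $5,075.
Difference $5,070 − $5,075 = −$5 applied to Unit 3A: Unit 3A becomes $1,690.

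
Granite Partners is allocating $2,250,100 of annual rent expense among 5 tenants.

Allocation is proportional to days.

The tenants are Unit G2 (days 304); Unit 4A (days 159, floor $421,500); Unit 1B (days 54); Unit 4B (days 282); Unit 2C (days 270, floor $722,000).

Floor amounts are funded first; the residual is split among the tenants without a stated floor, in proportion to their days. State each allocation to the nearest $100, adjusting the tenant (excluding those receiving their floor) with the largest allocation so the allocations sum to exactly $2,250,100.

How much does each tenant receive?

Fund the minimums — Unit 4A $421,500; Unit 2C $722,000. Residual $1,106,600.
Residual split over remaining days 640: Unit G2 525,635.00 → $525,600; Unit 1B 93,369.38 → $93,400; Unit 4B 487,595.62 → $487,600.

Unit G2: $525,600 · Unit 4A: $421,500 · Unit 1B: $93,400 · Unit 4B: $487,600 · Unit 2C: $722,000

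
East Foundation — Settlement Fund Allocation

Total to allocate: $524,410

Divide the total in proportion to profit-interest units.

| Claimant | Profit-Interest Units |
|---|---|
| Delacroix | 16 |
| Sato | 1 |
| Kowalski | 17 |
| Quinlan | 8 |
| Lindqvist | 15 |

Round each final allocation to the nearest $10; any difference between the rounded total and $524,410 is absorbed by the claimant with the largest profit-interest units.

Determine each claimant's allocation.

Delacroix: $147,200 · Sato: $9,200 · Kowalski: $156,410 · Quinlan: $73,600 · Lindqvist: $138,000

Combined profit-interest units = 57.
Unrounded shares: Delacroix 16/57 × $524,410 = 147,202.81; Sato 1/57 × $524,410 = 9,200.18; Kowalski 17/57 × $524,410 = 156,402.98; Quinlan 8/57 × $524,410 = 73,601.40; Lindqvist 15/57 × $524,410 = 138,002.63.
Rounded to nearest $10: Delacroix $147,200; Sato $9,200; Kowalski $156,400; Quinlan $73,600; Lindqvist $138,000. Sum = $524,400.
Difference $524,410 − $524,400 = +$10 applied to largest profit-interest units (Kowalski): Kowalski becomes $156,410.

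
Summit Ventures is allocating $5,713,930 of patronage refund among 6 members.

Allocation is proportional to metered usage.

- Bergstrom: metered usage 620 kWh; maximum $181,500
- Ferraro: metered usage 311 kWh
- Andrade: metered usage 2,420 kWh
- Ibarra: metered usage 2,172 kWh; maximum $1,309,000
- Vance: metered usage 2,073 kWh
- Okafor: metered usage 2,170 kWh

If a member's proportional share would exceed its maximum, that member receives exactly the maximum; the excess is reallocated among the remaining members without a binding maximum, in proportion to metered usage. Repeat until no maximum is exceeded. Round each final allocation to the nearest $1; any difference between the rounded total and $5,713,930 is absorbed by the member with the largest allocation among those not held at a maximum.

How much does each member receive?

Bergstrom: $181,500; Ferraro: $188,341; Andrade: $1,465,543; Ibarra: $1,309,000; Vance: $1,255,402; Okafor: $1,314,144

Total metered usage = 9,766.
Pro-rata shares before constraints: Bergstrom 362,752.06; Ferraro 181,961.11; Andrade 1,415,903.19; Ibarra 1,270,802.37; Vance 1,212,879.06; Okafor 1,269,632.20.
Cap binds for Bergstrom ($181,500); balance $5,532,430 reallocated over remaining metered usage 9,146.
Cap binds for Ibarra ($1,309,000); balance $4,223,430 reallocated over remaining metered usage 6,974.
Shares after redistribution: Ferraro 188,340.51 → $188,341; Andrade 1,465,543.53 → $1,465,544; Vance 1,255,401.55 → $1,255,402; Okafor 1,314,144.41 → $1,314,144.
Rounding difference −$1 applied to Andrade → $1,465,543.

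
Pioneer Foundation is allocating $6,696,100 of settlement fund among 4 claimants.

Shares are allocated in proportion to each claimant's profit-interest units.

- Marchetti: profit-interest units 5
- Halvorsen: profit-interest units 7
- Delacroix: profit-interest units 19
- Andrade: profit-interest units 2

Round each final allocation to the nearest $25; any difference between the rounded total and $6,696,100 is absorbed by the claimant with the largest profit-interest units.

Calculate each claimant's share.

Marchetti: $1,014,550 | Halvorsen: $1,420,375 | Delacroix: $3,855,350 | Andrade: $405,825

Combined profit-interest units = 33.
Proportional shares: Marchetti 5/33 × $6,696,100 = 1,014,560.61; Halvorsen 7/33 × $6,696,100 = 1,420,384.85; Delacroix 19/33 × $6,696,100 = 3,855,330.30; Andrade 2/33 × $6,696,100 = 405,824.24.
After rounding ($25): Marchetti $1,014,550; Halvorsen $1,420,375; Delacroix $3,855,325; Andrade $405,825. Sum = $6,696,075.
Difference $6,696,100 − $6,696,075 = +$25 applied to largest profit-interest units (Delacroix): Delacroix becomes $3,855,350.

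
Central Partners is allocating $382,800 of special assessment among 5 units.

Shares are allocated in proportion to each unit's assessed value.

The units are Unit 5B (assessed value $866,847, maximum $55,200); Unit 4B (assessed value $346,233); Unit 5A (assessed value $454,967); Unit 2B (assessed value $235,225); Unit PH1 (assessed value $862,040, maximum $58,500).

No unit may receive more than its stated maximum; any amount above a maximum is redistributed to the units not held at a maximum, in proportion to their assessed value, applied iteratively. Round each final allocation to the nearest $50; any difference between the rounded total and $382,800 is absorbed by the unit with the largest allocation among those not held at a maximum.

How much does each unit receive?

Sum of assessed value: 2,765,312.
Proportional shares (ignoring caps): Unit 5B 119,996.96; Unit 4B 47,928.77; Unit 5A 62,980.73; Unit 2B 32,562.01; Unit PH1 119,331.53.
Capped: Unit 5B ($55,200), Unit PH1 ($58,500); balance $269,100 reallocated over remaining assessed value 1,036,425.
Remaining shares: Unit 4B 89,896.81 → $89,900; Unit 5A 118,128.78 → $118,150; Unit 2B 61,074.41 → $61,050.

Unit 5B: $55,200 · Unit 4B: $89,900 · Unit 5A: $118,150 · Unit 2B: $61,050 · Unit PH1: $58,500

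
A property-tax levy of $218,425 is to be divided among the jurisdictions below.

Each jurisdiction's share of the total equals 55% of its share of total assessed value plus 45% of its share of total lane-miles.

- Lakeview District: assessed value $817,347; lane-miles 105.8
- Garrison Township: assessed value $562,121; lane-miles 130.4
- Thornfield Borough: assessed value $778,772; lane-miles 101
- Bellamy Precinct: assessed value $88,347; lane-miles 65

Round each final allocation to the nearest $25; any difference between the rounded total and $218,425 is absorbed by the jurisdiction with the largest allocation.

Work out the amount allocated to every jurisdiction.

Lakeview District: $69,575; Garrison Township: $61,925; Thornfield Borough: $66,325; Bellamy Precinct: $20,600

Totals — assessed value 2,246,587, lane-miles 402.2.
Blended shares (55% assessed value + 45% lane-miles): Lakeview District 0.3185; Garrison Township 0.2835; Thornfield Borough 0.3037; Bellamy Precinct 0.0944.
Unrounded shares: Lakeview District 69,562.55; Garrison Township 61,926.47; Thornfield Borough 66,326.75; Bellamy Precinct 20,609.22.
After rounding ($25): Lakeview District $69,575; Garrison Township $61,925; Thornfield Borough $66,325; Bellamy Precinct $20,600. Sum = $218,425.
Rounded total matches; no reconciliation needed.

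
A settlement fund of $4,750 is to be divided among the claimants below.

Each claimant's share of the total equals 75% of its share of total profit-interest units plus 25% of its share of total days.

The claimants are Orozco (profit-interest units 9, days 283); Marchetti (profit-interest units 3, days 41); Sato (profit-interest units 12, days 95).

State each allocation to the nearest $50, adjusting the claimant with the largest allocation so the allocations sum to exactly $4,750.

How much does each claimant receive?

Orozco: $2,150; Marchetti: $550; Sato: $2,050

Profit-interest units total 24; days total 419.
Composite weights (75% profit-interest units + 25% days): Orozco 0.4501; Marchetti 0.1182; Sato 0.4317.
Raw shares: Orozco 2,138.00; Marchetti 561.51; Sato 2,050.49.
After rounding ($50): Orozco $2,150; Marchetti $550; Sato $2,050. Sum = $4,750.
No rounding difference to absorb.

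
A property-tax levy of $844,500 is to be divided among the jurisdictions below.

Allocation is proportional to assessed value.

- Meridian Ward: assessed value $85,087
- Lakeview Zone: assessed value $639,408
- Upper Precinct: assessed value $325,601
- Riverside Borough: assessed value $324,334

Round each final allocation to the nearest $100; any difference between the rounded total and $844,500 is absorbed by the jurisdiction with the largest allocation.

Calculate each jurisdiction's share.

Combined assessed value = 1,374,430.
Proportional shares: Meridian Ward 85,087/1,374,430 × $844,500 = 52,280.56; Lakeview Zone 639,408/1,374,430 × $844,500 = 392,875.63; Upper Precinct 325,601/1,374,430 × $844,500 = 200,061.15; Riverside Borough 324,334/1,374,430 × $844,500 = 199,282.66.
Rounded to nearest $100: Meridian Ward $52,300; Lakeview Zone $392,900; Upper Precinct $200,100; Riverside Borough $199,300. Sum = $844,600.
Difference $844,500 − $844,600 = −$100 applied to largest allocation (Lakeview Zone): Lakeview Zone becomes $392,800.

Meridian Ward: $52,300 · Lakeview Zone: $392,800 · Upper Precinct: $200,100 · Riverside Borough: $199,300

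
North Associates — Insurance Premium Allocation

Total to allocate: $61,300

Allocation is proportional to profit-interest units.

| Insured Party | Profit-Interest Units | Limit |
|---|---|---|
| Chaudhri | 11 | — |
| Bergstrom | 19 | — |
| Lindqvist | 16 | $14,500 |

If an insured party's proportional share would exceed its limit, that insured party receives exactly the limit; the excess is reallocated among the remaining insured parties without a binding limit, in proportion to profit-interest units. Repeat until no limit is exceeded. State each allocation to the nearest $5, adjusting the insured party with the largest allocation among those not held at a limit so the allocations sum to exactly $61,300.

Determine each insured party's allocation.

Total profit-interest units = 46.
Unconstrained shares: Chaudhri 14,658.70; Bergstrom 25,319.57; Lindqvist 21,321.74.
Capped: Lindqvist ($14,500); remaining pool $46,800 reallocated over remaining profit-interest units 30.
Redistributed shares: Chaudhri 17,160.00 → $17,160; Bergstrom 29,640.00 → $29,640.

Chaudhri: $17,160; Bergstrom: $29,640; Lindqvist: $14,500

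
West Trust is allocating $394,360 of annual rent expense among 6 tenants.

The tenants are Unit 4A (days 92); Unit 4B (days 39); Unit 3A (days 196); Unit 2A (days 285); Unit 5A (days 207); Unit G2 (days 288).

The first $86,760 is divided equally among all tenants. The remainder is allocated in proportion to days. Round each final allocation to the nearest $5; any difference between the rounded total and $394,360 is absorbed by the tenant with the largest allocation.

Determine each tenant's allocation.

Unit 4A: $40,025; Unit 4B: $25,295; Unit 3A: $68,920; Unit 2A: $93,650; Unit 5A: $71,980; Unit G2: $94,490

First tranche $86,760 split equally: $14,460 each.
Remainder $307,600 by days (total 1,107): Unit 4A 25,563.87 → $25,565; Unit 4B 10,836.86 → $10,835; Unit 3A 54,462.15 → $54,460; Unit 2A 79,192.41 → $79,190; Unit 5A 57,518.70 → $57,520; Unit G2 80,026.02 → $80,025.
Rounding difference +$5 on remainder applied to Unit G2.
Totals: Unit 4A $14,460 + $25,565 = $40,025; Unit 4B $14,460 + $10,835 = $25,295; Unit 3A $14,460 + $54,460 = $68,920; Unit 2A $14,460 + $79,190 = $93,650; Unit 5A $14,460 + $57,520 = $71,980; Unit G2 $14,460 + $80,030 = $94,490.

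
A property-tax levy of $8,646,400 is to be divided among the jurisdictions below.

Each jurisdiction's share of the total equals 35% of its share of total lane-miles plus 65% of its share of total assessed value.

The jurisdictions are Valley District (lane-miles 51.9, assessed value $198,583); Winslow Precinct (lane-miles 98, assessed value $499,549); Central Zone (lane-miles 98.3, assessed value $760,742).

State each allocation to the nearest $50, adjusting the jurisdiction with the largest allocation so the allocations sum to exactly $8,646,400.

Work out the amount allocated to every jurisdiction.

Valley District: $1,397,800 · Winslow Precinct: $3,119,350 · Central Zone: $4,129,250

Totals — lane-miles 248.2, assessed value 1,458,874.
Composite weights (35% lane-miles + 65% assessed value): Valley District 0.1617; Winslow Precinct 0.3608; Central Zone 0.4776.
Unrounded shares: Valley District 1,397,823.92; Winslow Precinct 3,119,349.73; Central Zone 4,129,226.36.
Rounded to nearest $50: Valley District $1,397,800; Winslow Precinct $3,119,350; Central Zone $4,129,250. Sum = $8,646,400.
Rounded total matches; no reconciliation needed.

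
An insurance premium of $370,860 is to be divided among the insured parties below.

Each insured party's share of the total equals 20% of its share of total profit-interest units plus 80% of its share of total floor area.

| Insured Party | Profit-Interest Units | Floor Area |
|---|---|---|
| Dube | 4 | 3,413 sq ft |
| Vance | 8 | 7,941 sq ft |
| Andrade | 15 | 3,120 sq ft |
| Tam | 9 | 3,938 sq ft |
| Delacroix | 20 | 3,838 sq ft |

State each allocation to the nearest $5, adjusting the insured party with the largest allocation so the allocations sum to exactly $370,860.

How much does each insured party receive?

Dube: $50,810 · Vance: $116,485 · Andrade: $61,470 · Tam: $64,430 · Delacroix: $77,665

Profit-interest units total 56; floor area total 22,250.
Composite weights (20% profit-interest units + 80% floor area): Dube 0.1370; Vance 0.3141; Andrade 0.1658; Tam 0.1737; Delacroix 0.2094.
Pro-rata amounts: Dube 50,807.94; Vance 116,483.61; Andrade 61,470.49; Tam 64,430.94; Delacroix 77,667.01.
After rounding ($5): Dube $50,810; Vance $116,485; Andrade $61,470; Tam $64,430; Delacroix $77,665. Sum = $370,860.
Rounded total matches; no reconciliation needed.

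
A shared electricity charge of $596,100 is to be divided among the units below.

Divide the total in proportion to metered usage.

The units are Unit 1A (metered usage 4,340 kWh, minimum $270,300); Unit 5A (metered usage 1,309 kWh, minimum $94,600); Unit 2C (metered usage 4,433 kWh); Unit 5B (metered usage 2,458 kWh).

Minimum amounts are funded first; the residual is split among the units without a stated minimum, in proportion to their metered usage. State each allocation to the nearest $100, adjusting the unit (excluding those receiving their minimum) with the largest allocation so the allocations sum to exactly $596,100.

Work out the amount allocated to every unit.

Guaranteed amounts: Unit 1A $270,300; Unit 5A $94,600. Balance $231,200.
Balance split over remaining metered usage 6,891: Unit 2C 148,731.62 → $148,700; Unit 5B 82,468.38 → $82,500.

Unit 1A: $270,300 · Unit 5A: $94,600 · Unit 2C: $148,700 · Unit 5B: $82,500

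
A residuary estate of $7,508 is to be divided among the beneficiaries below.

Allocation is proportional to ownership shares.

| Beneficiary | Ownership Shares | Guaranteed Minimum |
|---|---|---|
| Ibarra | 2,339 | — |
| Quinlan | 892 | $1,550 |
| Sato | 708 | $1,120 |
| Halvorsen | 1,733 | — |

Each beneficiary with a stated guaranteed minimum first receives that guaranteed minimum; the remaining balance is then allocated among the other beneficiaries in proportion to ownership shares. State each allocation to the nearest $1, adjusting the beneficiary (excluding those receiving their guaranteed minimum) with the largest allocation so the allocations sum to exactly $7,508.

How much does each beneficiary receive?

Fund the minimums — Quinlan $1,550; Sato $1,120. Remaining pool $4,838.
Remaining pool split over remaining ownership shares 4,072: Ibarra 2,779.00 → $2,779; Halvorsen 2,059.00 → $2,059.

Ibarra: $2,779 · Quinlan: $1,550 · Sato: $1,120 · Halvorsen: $2,059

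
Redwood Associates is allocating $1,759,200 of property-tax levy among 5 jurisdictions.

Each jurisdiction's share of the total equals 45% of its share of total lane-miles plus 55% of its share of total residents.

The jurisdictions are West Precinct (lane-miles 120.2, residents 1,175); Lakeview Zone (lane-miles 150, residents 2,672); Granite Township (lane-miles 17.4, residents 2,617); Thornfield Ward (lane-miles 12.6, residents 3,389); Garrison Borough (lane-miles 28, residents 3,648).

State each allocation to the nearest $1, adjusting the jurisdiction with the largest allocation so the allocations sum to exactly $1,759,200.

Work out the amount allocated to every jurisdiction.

West Precinct: $374,138 · Lakeview Zone: $553,301 · Granite Township: $229,519 · Thornfield Ward: $273,267 · Garrison Borough: $328,975

Totals — lane-miles 328.2, residents 13,501.
Blended shares (45% lane-miles + 55% residents): West Precinct 0.2127; Lakeview Zone 0.3145; Granite Township 0.1305; Thornfield Ward 0.1553; Garrison Borough 0.1870.
Proportional shares: West Precinct 374,137.63; Lakeview Zone 553,300.90; Granite Township 229,519.35; Thornfield Ward 273,267.43; Garrison Borough 328,974.69.
Rounded to nearest $1: West Precinct $374,138; Lakeview Zone $553,301; Granite Township $229,519; Thornfield Ward $273,267; Garrison Borough $328,975. Sum = $1,759,200.
Sum already equals the total — no adjustment.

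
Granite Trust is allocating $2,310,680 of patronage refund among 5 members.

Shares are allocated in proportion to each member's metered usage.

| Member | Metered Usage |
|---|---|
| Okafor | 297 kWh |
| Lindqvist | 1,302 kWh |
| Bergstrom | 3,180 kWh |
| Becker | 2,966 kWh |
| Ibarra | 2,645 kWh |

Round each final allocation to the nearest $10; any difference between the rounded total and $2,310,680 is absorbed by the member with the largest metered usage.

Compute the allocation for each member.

Okafor: $66,050; Lindqvist: $289,560; Bergstrom: $707,220; Becker: $659,620; Ibarra: $588,230

Sum of metered usage: 10,390.
Pro-rata amounts: Okafor 297/10,390 × $2,310,680 = 66,051.20; Lindqvist 1,302/10,390 × $2,310,680 = 289,557.78; Bergstrom 3,180/10,390 × $2,310,680 = 707,214.86; Becker 2,966/10,390 × $2,310,680 = 659,622.41; Ibarra 2,645/10,390 × $2,310,680 = 588,233.74.
After rounding ($10): Okafor $66,050; Lindqvist $289,560; Bergstrom $707,210; Becker $659,620; Ibarra $588,230. Sum = $2,310,670.
Difference $2,310,680 − $2,310,670 = +$10 applied to largest metered usage (Bergstrom): Bergstrom becomes $707,220.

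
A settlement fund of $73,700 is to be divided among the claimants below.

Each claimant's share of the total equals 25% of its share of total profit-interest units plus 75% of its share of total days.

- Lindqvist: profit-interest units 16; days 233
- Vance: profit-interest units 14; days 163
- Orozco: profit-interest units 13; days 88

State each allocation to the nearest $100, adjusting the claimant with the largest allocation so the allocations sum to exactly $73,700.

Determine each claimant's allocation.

Lindqvist: $33,500 | Vance: $24,600 | Orozco: $15,600

Totals — profit-interest units 43, days 484.
Combined weights (25% profit-interest units + 75% days): Lindqvist 0.4541; Vance 0.3340; Orozco 0.2119.
Pro-rata amounts: Lindqvist 33,465.47; Vance 24,614.18; Orozco 15,620.35.
Rounded to nearest $100: Lindqvist $33,500; Vance $24,600; Orozco $15,600. Sum = $73,700.
No rounding difference to absorb.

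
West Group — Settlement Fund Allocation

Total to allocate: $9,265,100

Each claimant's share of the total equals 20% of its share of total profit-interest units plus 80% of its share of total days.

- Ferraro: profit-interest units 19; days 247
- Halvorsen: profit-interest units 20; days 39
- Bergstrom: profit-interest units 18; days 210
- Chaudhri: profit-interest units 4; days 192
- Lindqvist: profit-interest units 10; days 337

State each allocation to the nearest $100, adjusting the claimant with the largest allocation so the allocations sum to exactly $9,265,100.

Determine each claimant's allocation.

Profit-interest units total 71; days total 1,025.
Composite weights (20% profit-interest units + 80% days): Ferraro 0.2463; Halvorsen 0.0868; Bergstrom 0.2146; Chaudhri 0.1611; Lindqvist 0.2912.
Raw shares: Ferraro 2,282,009.09; Halvorsen 803,998.07; Bergstrom 1,988,352.21; Chaudhri 1,492,804.62; Lindqvist 2,697,936.01.
After rounding ($100): Ferraro $2,282,000; Halvorsen $804,000; Bergstrom $1,988,400; Chaudhri $1,492,800; Lindqvist $2,697,900. Sum = $9,265,100.
Rounded total matches; no reconciliation needed.

Ferraro: $2,282,000; Halvorsen: $804,000; Bergstrom: $1,988,400; Chaudhri: $1,492,800; Lindqvist: $2,697,900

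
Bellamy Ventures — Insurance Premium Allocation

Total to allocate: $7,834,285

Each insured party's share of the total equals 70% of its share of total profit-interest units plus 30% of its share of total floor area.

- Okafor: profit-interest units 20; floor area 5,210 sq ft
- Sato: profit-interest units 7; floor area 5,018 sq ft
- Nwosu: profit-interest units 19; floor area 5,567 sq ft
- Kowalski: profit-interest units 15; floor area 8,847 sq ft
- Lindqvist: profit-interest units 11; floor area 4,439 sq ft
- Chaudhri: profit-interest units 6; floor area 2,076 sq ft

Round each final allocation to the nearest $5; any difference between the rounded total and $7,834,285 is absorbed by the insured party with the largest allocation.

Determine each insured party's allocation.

Profit-interest units total 78; floor area total 31,157.
Composite weights (70% profit-interest units + 30% floor area): Okafor 0.2297; Sato 0.1111; Nwosu 0.2241; Kowalski 0.2198; Lindqvist 0.1415; Chaudhri 0.0738.
Unrounded shares: Okafor 1,799,162.91; Sato 870,679.74; Nwosu 1,755,785.03; Kowalski 1,721,976.58; Lindqvist 1,108,234.41; Chaudhri 578,446.32.
At nearest $5: Okafor $1,799,165; Sato $870,680; Nwosu $1,755,785; Kowalski $1,721,975; Lindqvist $1,108,235; Chaudhri $578,445. Sum = $7,834,285.
Sum already equals the total — no adjustment.

Okafor: $1,799,165; Sato: $870,680; Nwosu: $1,755,785; Kowalski: $1,721,975; Lindqvist: $1,108,235; Chaudhri: $578,445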